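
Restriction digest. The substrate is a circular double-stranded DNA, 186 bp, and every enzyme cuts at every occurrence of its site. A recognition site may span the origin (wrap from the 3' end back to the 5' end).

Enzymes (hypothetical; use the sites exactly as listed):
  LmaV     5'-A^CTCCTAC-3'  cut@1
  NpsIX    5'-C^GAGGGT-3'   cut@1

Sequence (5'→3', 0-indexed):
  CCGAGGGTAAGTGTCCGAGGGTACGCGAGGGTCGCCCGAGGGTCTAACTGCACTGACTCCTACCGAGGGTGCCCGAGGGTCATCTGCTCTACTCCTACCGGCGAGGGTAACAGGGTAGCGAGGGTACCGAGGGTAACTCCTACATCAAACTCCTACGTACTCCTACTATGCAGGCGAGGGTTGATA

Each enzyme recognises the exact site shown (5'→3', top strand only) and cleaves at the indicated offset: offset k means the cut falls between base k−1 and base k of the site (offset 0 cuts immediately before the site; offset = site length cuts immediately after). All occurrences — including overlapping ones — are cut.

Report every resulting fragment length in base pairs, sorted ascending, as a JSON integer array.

[8,8,9,10,10,10,11,11,13,13,14,16,17,17,19]

Scan for sites:
  LmaV ACTCCTAC/1: at [55, 90, 135, 148, 158] ⇒ [56, 91, 136, 149, 159]
  NpsIX CGAGGGT/1: at [1, 15, 25, 36, 63, 73, 101, 118, 127, 174] ⇒ [2, 16, 26, 37, 64, 74, 102, 119, 128, 175]

All cut coordinates (distinct, sorted): [2, 16, 26, 37, 56, 64, 74, 91, 102, 119, 128, 136, 149, 159, 175]

Fragments:
  2→16: 14 bp
  16→26: 10 bp
  26→37: 11 bp
  37→56: 19 bp
  56→64: 8 bp
  64→74: 10 bp
  74→91: 17 bp
  91→102: 11 bp
  102→119: 17 bp
  119→128: 9 bp
  128→136: 8 bp
  136→149: 13 bp
  149→159: 10 bp
  159→175: 16 bp
  175→2 (wrap): 186-175+2 = 13 bp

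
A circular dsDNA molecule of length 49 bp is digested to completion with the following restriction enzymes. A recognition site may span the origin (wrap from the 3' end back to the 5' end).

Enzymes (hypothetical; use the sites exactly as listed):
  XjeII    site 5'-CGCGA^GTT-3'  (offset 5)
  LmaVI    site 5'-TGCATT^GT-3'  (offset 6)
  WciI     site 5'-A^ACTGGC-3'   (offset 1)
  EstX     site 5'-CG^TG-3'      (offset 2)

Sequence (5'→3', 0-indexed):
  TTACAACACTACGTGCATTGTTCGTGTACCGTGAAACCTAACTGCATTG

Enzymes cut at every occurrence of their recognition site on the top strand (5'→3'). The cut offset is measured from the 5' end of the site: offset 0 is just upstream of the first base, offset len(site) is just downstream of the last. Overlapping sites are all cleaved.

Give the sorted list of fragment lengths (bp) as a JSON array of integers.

Scan for sites:
  XjeII (CGCGAGTT, off=5): no sites
  LmaVI (TGCATTGT, off=6): starts [13, 42] → cuts [19, 48]
  WciI (AACTGGC, off=1): no sites
  EstX (CGTG, off=2): starts [11, 22, 29] → cuts [13, 24, 31]

All cut coordinates (distinct, sorted): [13, 19, 24, 31, 48]

Fragment lengths:
  13→19: 6 bp
  19→24: 5 bp
  24→31: 7 bp
  31→48: 17 bp
  48→13 (wrap): 49-48+13 = 14 bp

[5,6,7,14,17]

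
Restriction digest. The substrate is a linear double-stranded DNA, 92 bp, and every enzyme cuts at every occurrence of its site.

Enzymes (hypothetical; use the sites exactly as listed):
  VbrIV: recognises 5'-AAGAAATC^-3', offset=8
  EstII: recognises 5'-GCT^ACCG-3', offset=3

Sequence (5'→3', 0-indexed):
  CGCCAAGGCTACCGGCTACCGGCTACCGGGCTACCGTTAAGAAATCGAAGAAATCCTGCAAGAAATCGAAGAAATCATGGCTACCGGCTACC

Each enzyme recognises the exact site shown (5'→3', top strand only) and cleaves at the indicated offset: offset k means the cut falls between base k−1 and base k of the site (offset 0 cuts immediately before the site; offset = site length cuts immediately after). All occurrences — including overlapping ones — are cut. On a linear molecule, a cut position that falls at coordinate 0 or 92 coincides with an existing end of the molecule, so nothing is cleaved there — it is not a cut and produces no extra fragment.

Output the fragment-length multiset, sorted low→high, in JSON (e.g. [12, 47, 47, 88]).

Scan for sites:
  VbrIV AAGAAATC/8: at [38, 47, 59, 68] ⇒ [46, 55, 67, 76]
  EstII GCTACCG/3: at [7, 14, 21, 29, 79] ⇒ [10, 17, 24, 32, 82]

All cut coordinates (distinct, sorted): [10, 17, 24, 32, 46, 55, 67, 76, 82]

Fragment lengths:
  [0,10): 10 bp
  [10,17): 7 bp
  [17,24): 7 bp
  [24,32): 8 bp
  [32,46): 14 bp
  [46,55): 9 bp
  [55,67): 12 bp
  [67,76): 9 bp
  [76,82): 6 bp
  [82,92): 10 bp

[6,7,7,8,9,9,10,10,12,14]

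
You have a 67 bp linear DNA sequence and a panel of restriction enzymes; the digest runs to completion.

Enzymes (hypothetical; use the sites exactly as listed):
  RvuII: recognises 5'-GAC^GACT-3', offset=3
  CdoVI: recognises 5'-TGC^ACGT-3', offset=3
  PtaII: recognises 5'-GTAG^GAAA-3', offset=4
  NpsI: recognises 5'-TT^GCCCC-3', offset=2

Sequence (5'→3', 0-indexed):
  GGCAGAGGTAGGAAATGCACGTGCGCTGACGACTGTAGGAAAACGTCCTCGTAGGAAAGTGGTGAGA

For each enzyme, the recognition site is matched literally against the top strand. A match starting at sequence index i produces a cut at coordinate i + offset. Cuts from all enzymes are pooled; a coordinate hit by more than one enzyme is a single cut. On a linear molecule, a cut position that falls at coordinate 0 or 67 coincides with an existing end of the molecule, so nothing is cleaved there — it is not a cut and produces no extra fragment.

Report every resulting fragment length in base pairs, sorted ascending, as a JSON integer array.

[7,8,11,12,13,16]

Scan for sites:
  RvuII (GACGACT, off=3): starts [27] → cuts [30]
  CdoVI (TGCACGT, off=3): starts [15] → cuts [18]
  PtaII (GTAGGAAA, off=4): starts [7, 34, 50] → cuts [11, 38, 54]
  NpsI (TTGCCCC, off=2): no sites

All cut coordinates (distinct, sorted): [11, 18, 30, 38, 54]

Fragment lengths:
  [0,11): 11 bp
  [11,18): 7 bp
  [18,30): 12 bp
  [30,38): 8 bp
  [38,54): 16 bp
  [54,67): 13 bp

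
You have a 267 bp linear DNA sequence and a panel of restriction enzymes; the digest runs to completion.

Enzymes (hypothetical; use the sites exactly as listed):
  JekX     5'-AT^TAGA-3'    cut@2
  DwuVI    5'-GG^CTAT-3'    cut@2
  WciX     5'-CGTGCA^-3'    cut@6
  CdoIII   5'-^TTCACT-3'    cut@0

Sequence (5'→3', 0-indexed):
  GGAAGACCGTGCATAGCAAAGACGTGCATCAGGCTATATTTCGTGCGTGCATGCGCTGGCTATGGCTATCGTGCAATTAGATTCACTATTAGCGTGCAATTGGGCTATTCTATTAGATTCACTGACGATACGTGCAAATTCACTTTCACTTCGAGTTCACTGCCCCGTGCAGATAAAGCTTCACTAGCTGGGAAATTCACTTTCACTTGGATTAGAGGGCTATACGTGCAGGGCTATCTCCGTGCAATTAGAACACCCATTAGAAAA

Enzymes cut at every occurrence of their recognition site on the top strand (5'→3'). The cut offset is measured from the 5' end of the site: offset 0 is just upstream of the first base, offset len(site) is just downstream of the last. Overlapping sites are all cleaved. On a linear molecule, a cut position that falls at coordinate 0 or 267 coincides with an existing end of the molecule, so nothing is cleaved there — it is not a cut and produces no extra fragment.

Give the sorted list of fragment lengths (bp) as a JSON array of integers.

[2,2,2,3,4,4,5,6,6,6,6,7,7,8,8,9,10,11,11,11,12,13,13,15,16,16,17,18,19]

Per-enzyme occurrences:
  JekX ATTAGA/2: at [75, 111, 210, 246, 258] ⇒ [77, 113, 212, 248, 260]
  DwuVI GGCTAT/2: at [31, 57, 63, 102, 217, 231] ⇒ [33, 59, 65, 104, 219, 233]
  WciX CGTGCA/6: at [7, 22, 45, 69, 92, 130, 165, 224, 240] ⇒ [13, 28, 51, 75, 98, 136, 171, 230, 246]
  CdoIII TTCACT/0: at [81, 117, 138, 144, 155, 179, 195, 201] ⇒ [81, 117, 138, 144, 155, 179, 195, 201]

All cut coordinates (distinct, sorted): [13, 28, 33, 51, 59, 65, 75, 77, 81, 98, 104, 113, 117, 136, 138, 144, 155, 171, 179, 195, 201, 212, 219, 230, 233, 246, 248, 260]

Fragment lengths:
  [0,13): 13 bp
  [13,28): 15 bp
  [28,33): 5 bp
  [33,51): 18 bp
  [51,59): 8 bp
  [59,65): 6 bp
  [65,75): 10 bp
  [75,77): 2 bp
  [77,81): 4 bp
  [81,98): 17 bp
  [98,104): 6 bp
  [104,113): 9 bp
  [113,117): 4 bp
  [117,136): 19 bp
  [136,138): 2 bp
  [138,144): 6 bp
  [144,155): 11 bp
  [155,171): 16 bp
  [171,179): 8 bp
  [179,195): 16 bp
  [195,201): 6 bp
  [201,212): 11 bp
  [212,219): 7 bp
  [219,230): 11 bp
  [230,233): 3 bp
  [233,246): 13 bp
  [246,248): 2 bp
  [248,260): 12 bp
  [260,267): 7 bp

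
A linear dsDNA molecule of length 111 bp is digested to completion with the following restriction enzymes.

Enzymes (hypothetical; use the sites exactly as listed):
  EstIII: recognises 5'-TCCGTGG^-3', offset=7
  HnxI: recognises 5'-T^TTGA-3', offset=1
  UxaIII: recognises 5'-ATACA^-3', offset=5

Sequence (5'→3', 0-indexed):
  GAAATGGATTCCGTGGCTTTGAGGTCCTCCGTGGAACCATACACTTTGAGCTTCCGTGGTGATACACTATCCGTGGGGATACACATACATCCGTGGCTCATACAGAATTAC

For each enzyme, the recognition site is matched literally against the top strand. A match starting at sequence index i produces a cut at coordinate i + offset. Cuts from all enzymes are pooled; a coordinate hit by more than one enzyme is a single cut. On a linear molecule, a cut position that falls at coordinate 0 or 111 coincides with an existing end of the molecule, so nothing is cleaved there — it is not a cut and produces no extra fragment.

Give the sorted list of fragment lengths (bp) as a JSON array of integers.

Site scan:
  EstIII TCCGTGG/7: at [9, 27, 52, 69, 89] ⇒ [16, 34, 59, 76, 96]
  HnxI TTTGA/1: at [17, 44] ⇒ [18, 45]
  UxaIII ATACA/5: at [38, 61, 78, 84, 99] ⇒ [43, 66, 83, 89, 104]

All cut coordinates (distinct, sorted): [16, 18, 34, 43, 45, 59, 66, 76, 83, 89, 96, 104]

Fragments:
  [0,16): 16 bp
  [16,18): 2 bp
  [18,34): 16 bp
  [34,43): 9 bp
  [43,45): 2 bp
  [45,59): 14 bp
  [59,66): 7 bp
  [66,76): 10 bp
  [76,83): 7 bp
  [83,89): 6 bp
  [89,96): 7 bp
  [96,104): 8 bp
  [104,111): 7 bp

[2,2,6,7,7,7,7,8,9,10,14,16,16]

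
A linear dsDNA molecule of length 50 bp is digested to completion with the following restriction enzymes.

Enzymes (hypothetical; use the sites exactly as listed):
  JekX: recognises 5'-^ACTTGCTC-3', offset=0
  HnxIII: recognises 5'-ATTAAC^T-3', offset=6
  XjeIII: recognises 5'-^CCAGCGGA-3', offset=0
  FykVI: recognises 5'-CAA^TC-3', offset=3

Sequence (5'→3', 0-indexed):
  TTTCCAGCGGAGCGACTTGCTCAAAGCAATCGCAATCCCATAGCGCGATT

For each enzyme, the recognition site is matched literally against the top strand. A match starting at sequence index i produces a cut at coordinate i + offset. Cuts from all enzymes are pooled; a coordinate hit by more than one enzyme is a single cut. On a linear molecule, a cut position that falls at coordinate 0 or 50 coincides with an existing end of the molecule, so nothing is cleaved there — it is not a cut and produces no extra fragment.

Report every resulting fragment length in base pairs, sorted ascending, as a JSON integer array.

Scan for sites:
  JekX ACTTGCTC/0: at [14] ⇒ [14]
  HnxIII (ATTAACT, off=6): no sites
  XjeIII CCAGCGGA/0: at [3] ⇒ [3]
  FykVI CAATC/3: at [26, 32] ⇒ [29, 35]

Pooled cuts: [3, 14, 29, 35]

Fragments:
  [0,3): 3 bp
  [3,14): 11 bp
  [14,29): 15 bp
  [29,35): 6 bp
  [35,50): 15 bp

[3,6,11,15,15]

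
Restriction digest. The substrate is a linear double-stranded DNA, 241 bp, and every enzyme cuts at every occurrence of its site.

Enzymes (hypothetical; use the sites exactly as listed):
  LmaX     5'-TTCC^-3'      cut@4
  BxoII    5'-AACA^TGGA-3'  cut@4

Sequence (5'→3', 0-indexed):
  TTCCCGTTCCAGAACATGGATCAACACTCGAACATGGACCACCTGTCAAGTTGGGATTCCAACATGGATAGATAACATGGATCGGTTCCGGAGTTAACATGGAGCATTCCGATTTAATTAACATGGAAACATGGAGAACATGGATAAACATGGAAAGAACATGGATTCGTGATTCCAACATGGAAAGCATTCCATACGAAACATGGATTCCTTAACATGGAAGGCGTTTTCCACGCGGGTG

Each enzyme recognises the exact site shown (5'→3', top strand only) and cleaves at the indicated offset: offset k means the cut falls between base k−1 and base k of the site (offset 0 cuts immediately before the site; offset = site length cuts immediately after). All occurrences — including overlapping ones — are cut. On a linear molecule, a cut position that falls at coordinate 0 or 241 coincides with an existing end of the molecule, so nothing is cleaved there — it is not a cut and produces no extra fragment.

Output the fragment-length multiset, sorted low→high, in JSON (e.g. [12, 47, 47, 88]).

[4,4,4,6,6,6,8,8,9,9,10,10,10,11,11,12,13,13,13,15,15,18,26]

Site scan:
  LmaX (TTCC, off=4): starts [0, 6, 56, 85, 106, 172, 189, 207, 228] → cuts [4, 10, 60, 89, 110, 176, 193, 211, 232]
  BxoII (AACATGGA, off=4): starts [12, 30, 60, 73, 95, 119, 127, 136, 146, 157, 176, 199, 213] → cuts [16, 34, 64, 77, 99, 123, 131, 140, 150, 161, 180, 203, 217]

All cut coordinates (distinct, sorted): [4, 10, 16, 34, 60, 64, 77, 89, 99, 110, 123, 131, 140, 150, 161, 176, 180, 193, 203, 211, 217, 232]

Fragments:
  [0,4): 4 bp
  [4,10): 6 bp
  [10,16): 6 bp
  [16,34): 18 bp
  [34,60): 26 bp
  [60,64): 4 bp
  [64,77): 13 bp
  [77,89): 12 bp
  [89,99): 10 bp
  [99,110): 11 bp
  [110,123): 13 bp
  [123,131): 8 bp
  [131,140): 9 bp
  [140,150): 10 bp
  [150,161): 11 bp
  [161,176): 15 bp
  [176,180): 4 bp
  [180,193): 13 bp
  [193,203): 10 bp
  [203,211): 8 bp
  [211,217): 6 bp
  [217,232): 15 bp
  [232,241): 9 bp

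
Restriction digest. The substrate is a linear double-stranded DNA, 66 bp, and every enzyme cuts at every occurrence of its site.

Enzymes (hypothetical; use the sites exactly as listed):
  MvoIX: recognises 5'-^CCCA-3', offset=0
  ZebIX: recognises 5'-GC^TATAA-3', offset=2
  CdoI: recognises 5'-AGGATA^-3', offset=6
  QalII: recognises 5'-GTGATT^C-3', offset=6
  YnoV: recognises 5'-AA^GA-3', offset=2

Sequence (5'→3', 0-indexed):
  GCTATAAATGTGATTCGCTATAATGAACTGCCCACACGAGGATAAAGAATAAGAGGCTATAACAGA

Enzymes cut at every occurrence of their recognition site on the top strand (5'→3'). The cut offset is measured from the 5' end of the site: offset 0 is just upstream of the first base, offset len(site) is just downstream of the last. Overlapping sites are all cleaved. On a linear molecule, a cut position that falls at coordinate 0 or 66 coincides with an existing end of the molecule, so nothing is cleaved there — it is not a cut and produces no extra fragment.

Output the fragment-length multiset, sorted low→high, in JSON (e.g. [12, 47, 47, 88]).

Scan for sites:
  MvoIX CCCA/0: at [30] ⇒ [30]
  ZebIX GCTATAA/2: at [0, 16, 55] ⇒ [2, 18, 57]
  CdoI AGGATA/6: at [38] ⇒ [44]
  QalII GTGATTC/6: at [9] ⇒ [15]
  YnoV AAGA/2: at [44, 50] ⇒ [46, 52]

Pooled cuts: [2, 15, 18, 30, 44, 46, 52, 57]

Fragment lengths:
  [0,2): 2 bp
  [2,15): 13 bp
  [15,18): 3 bp
  [18,30): 12 bp
  [30,44): 14 bp
  [44,46): 2 bp
  [46,52): 6 bp
  [52,57): 5 bp
  [57,66): 9 bp

[2,2,3,5,6,9,12,13,14]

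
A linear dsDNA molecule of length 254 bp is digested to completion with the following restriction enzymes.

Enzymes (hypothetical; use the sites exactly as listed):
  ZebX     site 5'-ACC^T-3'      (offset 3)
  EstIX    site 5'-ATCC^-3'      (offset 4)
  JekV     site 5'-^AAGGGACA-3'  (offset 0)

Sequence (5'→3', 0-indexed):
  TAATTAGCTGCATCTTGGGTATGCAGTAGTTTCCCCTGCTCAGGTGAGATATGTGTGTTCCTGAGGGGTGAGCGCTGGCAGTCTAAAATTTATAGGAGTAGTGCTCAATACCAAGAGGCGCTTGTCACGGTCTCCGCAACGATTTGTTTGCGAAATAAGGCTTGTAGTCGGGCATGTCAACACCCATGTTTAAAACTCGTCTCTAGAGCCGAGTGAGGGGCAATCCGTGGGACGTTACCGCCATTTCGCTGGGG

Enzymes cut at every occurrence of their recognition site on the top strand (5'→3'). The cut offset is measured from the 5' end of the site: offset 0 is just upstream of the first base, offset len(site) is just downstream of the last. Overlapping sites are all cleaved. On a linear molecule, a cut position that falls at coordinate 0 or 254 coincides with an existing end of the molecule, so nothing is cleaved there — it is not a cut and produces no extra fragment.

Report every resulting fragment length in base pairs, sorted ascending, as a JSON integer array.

[28,226]

Site scan:
  ZebX (ACCT, off=3): no sites
  EstIX (ATCC, off=4): starts [222] → cuts [226]
  JekV (AAGGGACA, off=0): no sites

Pooled cuts: [226]

Fragment lengths:
  [0,226): 226 bp
  [226,254): 28 bp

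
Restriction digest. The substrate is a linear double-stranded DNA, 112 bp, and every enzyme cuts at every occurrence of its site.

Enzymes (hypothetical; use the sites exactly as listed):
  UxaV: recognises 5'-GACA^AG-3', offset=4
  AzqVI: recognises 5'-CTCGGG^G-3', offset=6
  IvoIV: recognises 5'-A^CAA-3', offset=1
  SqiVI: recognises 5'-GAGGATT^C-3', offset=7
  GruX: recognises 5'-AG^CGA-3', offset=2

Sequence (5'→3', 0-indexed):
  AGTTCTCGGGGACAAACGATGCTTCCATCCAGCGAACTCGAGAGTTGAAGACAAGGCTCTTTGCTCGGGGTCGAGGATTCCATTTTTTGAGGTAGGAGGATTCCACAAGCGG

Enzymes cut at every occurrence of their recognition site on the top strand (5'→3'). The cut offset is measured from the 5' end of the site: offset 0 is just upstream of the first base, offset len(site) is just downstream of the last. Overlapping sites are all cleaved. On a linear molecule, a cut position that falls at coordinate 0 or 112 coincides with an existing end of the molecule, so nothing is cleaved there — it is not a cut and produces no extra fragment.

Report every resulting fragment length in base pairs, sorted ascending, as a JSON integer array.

Scan for sites:
  UxaV (GACAAG, off=4): starts [49] → cuts [53]
  AzqVI (CTCGGGG, off=6): starts [4, 63] → cuts [10, 69]
  IvoIV (ACAA, off=1): starts [11, 50, 104] → cuts [12, 51, 105]
  SqiVI (GAGGATTC, off=7): starts [72, 95] → cuts [79, 102]
  GruX (AGCGA, off=2): starts [30] → cuts [32]

Pooled cuts: [10, 12, 32, 51, 53, 69, 79, 102, 105]

Fragments:
  [0,10): 10 bp
  [10,12): 2 bp
  [12,32): 20 bp
  [32,51): 19 bp
  [51,53): 2 bp
  [53,69): 16 bp
  [69,79): 10 bp
  [79,102): 23 bp
  [102,105): 3 bp
  [105,112): 7 bp

[2,2,3,7,10,10,16,19,20,23]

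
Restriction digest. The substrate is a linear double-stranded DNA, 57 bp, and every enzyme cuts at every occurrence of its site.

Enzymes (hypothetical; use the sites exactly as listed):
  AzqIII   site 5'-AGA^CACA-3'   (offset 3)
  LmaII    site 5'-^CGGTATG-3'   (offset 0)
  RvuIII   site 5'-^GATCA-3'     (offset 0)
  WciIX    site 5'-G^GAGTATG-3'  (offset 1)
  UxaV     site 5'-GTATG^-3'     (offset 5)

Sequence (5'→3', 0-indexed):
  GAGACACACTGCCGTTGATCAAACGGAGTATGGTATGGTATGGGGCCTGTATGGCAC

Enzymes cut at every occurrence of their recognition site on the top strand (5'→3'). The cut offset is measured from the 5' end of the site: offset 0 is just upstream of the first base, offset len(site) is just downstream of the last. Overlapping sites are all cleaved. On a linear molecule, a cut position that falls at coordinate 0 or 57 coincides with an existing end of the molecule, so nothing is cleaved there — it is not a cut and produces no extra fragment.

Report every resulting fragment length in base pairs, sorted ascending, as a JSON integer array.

[4,4,5,5,7,9,11,12]

Per-enzyme occurrences:
  AzqIII (AGACACA, off=3): starts [1] → cuts [4]
  LmaII (CGGTATG, off=0): no sites
  RvuIII (GATCA, off=0): starts [16] → cuts [16]
  WciIX (GGAGTATG, off=1): starts [24] → cuts [25]
  UxaV (GTATG, off=5): starts [27, 32, 37, 48] → cuts [32, 37, 42, 53]

All cut coordinates (distinct, sorted): [4, 16, 25, 32, 37, 42, 53]

Fragments:
  [0,4): 4 bp
  [4,16): 12 bp
  [16,25): 9 bp
  [25,32): 7 bp
  [32,37): 5 bp
  [37,42): 5 bp
  [42,53): 11 bp
  [53,57): 4 bp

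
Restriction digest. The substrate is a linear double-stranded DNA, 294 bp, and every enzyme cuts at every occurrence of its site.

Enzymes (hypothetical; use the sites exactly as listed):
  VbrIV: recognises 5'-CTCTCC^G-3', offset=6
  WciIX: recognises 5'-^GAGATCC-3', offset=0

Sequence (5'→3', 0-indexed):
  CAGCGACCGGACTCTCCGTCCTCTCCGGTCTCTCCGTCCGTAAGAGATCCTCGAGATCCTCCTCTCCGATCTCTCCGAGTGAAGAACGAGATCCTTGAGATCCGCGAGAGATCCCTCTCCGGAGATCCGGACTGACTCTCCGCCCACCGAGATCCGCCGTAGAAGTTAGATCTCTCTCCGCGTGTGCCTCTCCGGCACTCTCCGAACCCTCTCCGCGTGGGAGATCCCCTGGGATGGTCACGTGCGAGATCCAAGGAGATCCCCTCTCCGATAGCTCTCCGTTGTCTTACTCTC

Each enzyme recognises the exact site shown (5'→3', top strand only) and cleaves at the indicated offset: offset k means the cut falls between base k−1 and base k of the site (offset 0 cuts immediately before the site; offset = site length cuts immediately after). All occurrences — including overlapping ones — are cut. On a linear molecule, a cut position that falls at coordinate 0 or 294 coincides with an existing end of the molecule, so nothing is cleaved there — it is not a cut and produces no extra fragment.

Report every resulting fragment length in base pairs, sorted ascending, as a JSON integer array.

Site scan:
  VbrIV (CTCTCCG, off=6): starts [11, 20, 29, 61, 70, 114, 135, 173, 187, 197, 208, 263, 274] → cuts [17, 26, 35, 67, 76, 120, 141, 179, 193, 203, 214, 269, 280]
  WciIX (GAGATCC, off=0): starts [43, 52, 87, 96, 107, 121, 148, 220, 245, 255] → cuts [43, 52, 87, 96, 107, 121, 148, 220, 245, 255]

Pooled cuts: [17, 26, 35, 43, 52, 67, 76, 87, 96, 107, 120, 121, 141, 148, 179, 193, 203, 214, 220, 245, 255, 269, 280]

Fragment lengths:
  [0,17): 17 bp
  [17,26): 9 bp
  [26,35): 9 bp
  [35,43): 8 bp
  [43,52): 9 bp
  [52,67): 15 bp
  [67,76): 9 bp
  [76,87): 11 bp
  [87,96): 9 bp
  [96,107): 11 bp
  [107,120): 13 bp
  [120,121): 1 bp
  [121,141): 20 bp
  [141,148): 7 bp
  [148,179): 31 bp
  [179,193): 14 bp
  [193,203): 10 bp
  [203,214): 11 bp
  [214,220): 6 bp
  [220,245): 25 bp
  [245,255): 10 bp
  [255,269): 14 bp
  [269,280): 11 bp
  [280,294): 14 bp

[1,6,7,8,9,9,9,9,9,10,10,11,11,11,11,13,14,14,14,15,17,20,25,31]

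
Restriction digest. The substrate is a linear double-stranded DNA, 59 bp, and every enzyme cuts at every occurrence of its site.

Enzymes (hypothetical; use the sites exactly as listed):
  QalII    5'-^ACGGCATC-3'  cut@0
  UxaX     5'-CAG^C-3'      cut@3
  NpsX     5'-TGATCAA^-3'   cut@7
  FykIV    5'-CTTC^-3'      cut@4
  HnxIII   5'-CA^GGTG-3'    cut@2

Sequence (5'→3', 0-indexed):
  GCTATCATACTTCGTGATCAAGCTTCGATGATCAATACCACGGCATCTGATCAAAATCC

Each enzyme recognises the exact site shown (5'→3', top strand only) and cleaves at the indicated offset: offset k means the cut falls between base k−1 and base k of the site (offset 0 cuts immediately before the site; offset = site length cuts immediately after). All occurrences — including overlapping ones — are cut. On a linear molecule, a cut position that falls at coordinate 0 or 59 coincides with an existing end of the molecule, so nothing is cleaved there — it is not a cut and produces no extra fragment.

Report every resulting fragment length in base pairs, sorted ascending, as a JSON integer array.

Site scan:
  QalII (ACGGCATC, off=0): starts [39] → cuts [39]
  UxaX (CAGC, off=3): no sites
  NpsX (TGATCAA, off=7): starts [14, 28, 47] → cuts [21, 35, 54]
  FykIV (CTTC, off=4): starts [9, 22] → cuts [13, 26]
  HnxIII (CAGGTG, off=2): no sites

All cut coordinates (distinct, sorted): [13, 21, 26, 35, 39, 54]

Fragments:
  [0,13): 13 bp
  [13,21): 8 bp
  [21,26): 5 bp
  [26,35): 9 bp
  [35,39): 4 bp
  [39,54): 15 bp
  [54,59): 5 bp

[4,5,5,8,9,13,15]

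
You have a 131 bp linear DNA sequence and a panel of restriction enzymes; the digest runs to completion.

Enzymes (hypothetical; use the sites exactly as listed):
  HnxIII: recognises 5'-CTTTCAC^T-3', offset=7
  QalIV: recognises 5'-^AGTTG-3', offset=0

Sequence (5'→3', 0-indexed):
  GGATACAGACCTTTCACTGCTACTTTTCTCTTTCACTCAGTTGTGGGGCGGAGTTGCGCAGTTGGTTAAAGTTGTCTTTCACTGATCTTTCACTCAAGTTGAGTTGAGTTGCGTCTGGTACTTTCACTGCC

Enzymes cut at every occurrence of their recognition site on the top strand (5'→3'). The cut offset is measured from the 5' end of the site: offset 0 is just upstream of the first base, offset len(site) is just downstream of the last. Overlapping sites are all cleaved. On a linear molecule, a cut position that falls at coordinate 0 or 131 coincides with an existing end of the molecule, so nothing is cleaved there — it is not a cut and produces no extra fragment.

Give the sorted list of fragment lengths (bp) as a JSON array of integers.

[2,3,4,5,5,8,10,11,13,13,17,19,21]

Per-enzyme occurrences:
  HnxIII CTTTCACT/7: at [10, 29, 75, 86, 120] ⇒ [17, 36, 82, 93, 127]
  QalIV AGTTG/0: at [38, 51, 59, 69, 96, 101, 106] ⇒ [38, 51, 59, 69, 96, 101, 106]

Pooled cuts: [17, 36, 38, 51, 59, 69, 82, 93, 96, 101, 106, 127]

Fragments:
  [0,17): 17 bp
  [17,36): 19 bp
  [36,38): 2 bp
  [38,51): 13 bp
  [51,59): 8 bp
  [59,69): 10 bp
  [69,82): 13 bp
  [82,93): 11 bp
  [93,96): 3 bp
  [96,101): 5 bp
  [101,106): 5 bp
  [106,127): 21 bp
  [127,131): 4 bp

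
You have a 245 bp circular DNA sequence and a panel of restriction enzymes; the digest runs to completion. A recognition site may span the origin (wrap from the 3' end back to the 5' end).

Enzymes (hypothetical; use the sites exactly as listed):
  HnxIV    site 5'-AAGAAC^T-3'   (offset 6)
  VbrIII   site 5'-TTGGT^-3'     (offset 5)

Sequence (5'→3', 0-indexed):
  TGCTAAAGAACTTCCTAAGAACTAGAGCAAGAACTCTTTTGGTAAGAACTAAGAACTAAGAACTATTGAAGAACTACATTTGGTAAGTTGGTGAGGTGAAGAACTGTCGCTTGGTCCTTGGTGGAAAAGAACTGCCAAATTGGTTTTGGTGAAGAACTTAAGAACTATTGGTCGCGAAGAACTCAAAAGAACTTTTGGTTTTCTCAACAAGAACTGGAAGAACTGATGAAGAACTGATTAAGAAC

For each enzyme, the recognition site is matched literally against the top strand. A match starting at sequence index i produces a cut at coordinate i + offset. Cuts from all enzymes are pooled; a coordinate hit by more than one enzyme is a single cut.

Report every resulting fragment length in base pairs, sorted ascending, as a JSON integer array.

[6,6,7,7,7,7,7,7,8,8,9,9,10,10,10,10,11,11,11,11,11,11,12,12,12,15]

Scan for sites:
  HnxIV (AAGAACT, off=6): starts [5, 16, 28, 43, 50, 57, 68, 98, 126, 151, 159, 176, 186, 208, 217, 228, 239] → cuts [0, 11, 22, 34, 49, 56, 63, 74, 104, 132, 157, 165, 182, 192, 214, 223, 234]
  VbrIII (TTGGT, off=5): starts [38, 79, 87, 110, 117, 139, 145, 167, 194] → cuts [43, 84, 92, 115, 122, 144, 150, 172, 199]

Pooled cuts: [0, 11, 22, 34, 43, 49, 56, 63, 74, 84, 92, 104, 115, 122, 132, 144, 150, 157, 165, 172, 182, 192, 199, 214, 223, 234]

Fragment lengths:
  0→11: 11 bp
  11→22: 11 bp
  22→34: 12 bp
  34→43: 9 bp
  43→49: 6 bp
  49→56: 7 bp
  56→63: 7 bp
  63→74: 11 bp
  74→84: 10 bp
  84→92: 8 bp
  92→104: 12 bp
  104→115: 11 bp
  115→122: 7 bp
  122→132: 10 bp
  132→144: 12 bp
  144→150: 6 bp
  150→157: 7 bp
  157→165: 8 bp
  165→172: 7 bp
  172→182: 10 bp
  182→192: 10 bp
  192→199: 7 bp
  199→214: 15 bp
  214→223: 9 bp
  223→234: 11 bp
  234→0 (wrap): 245-234+0 = 11 bp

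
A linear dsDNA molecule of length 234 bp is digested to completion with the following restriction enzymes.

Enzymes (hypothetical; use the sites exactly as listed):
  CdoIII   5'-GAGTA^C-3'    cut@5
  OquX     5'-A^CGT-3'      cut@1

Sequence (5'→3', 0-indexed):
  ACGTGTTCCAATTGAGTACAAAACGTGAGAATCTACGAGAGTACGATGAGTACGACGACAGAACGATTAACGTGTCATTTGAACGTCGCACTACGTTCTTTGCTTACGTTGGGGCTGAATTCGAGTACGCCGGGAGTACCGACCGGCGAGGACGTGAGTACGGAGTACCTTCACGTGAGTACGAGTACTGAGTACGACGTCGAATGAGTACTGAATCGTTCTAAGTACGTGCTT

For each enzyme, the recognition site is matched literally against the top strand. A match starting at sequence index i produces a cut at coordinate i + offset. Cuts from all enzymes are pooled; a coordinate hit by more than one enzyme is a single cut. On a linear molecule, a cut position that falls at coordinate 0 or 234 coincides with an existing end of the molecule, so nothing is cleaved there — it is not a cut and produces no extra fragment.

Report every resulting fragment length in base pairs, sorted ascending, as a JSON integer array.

Per-enzyme occurrences:
  CdoIII GAGTAC/5: at [13, 38, 47, 122, 133, 155, 162, 176, 182, 189, 205] ⇒ [18, 43, 52, 127, 138, 160, 167, 181, 187, 194, 210]
  OquX ACGT/1: at [0, 22, 69, 82, 92, 105, 151, 172, 196, 226] ⇒ [1, 23, 70, 83, 93, 106, 152, 173, 197, 227]

Pooled cuts: [1, 18, 23, 43, 52, 70, 83, 93, 106, 127, 138, 152, 160, 167, 173, 181, 187, 194, 197, 210, 227]

Fragment lengths:
  [0,1): 1 bp
  [1,18): 17 bp
  [18,23): 5 bp
  [23,43): 20 bp
  [43,52): 9 bp
  [52,70): 18 bp
  [70,83): 13 bp
  [83,93): 10 bp
  [93,106): 13 bp
  [106,127): 21 bp
  [127,138): 11 bp
  [138,152): 14 bp
  [152,160): 8 bp
  [160,167): 7 bp
  [167,173): 6 bp
  [173,181): 8 bp
  [181,187): 6 bp
  [187,194): 7 bp
  [194,197): 3 bp
  [197,210): 13 bp
  [210,227): 17 bp
  [227,234): 7 bp

[1,3,5,6,6,7,7,7,8,8,9,10,11,13,13,13,14,17,17,18,20,21]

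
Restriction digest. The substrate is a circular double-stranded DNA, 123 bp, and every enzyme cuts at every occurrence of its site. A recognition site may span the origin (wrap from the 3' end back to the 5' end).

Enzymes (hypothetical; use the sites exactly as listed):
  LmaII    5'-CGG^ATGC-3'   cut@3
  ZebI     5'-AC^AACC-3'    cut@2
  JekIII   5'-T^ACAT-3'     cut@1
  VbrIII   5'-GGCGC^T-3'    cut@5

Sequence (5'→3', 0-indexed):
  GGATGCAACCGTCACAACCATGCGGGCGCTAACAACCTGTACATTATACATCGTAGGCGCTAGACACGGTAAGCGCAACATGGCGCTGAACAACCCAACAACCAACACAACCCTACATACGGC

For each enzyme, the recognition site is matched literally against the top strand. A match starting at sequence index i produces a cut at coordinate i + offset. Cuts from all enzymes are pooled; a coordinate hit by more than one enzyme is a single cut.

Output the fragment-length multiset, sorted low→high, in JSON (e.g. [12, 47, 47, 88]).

Per-enzyme occurrences:
  LmaII CGGATGC/3: at [122] ⇒ [2]
  ZebI ACAACC/2: at [13, 31, 89, 97, 106] ⇒ [15, 33, 91, 99, 108]
  JekIII TACAT/1: at [39, 46, 113] ⇒ [40, 47, 114]
  VbrIII GGCGCT/5: at [24, 55, 81] ⇒ [29, 60, 86]

Pooled cuts: [2, 15, 29, 33, 40, 47, 60, 86, 91, 99, 108, 114]

Fragments:
  2→15: 13 bp
  15→29: 14 bp
  29→33: 4 bp
  33→40: 7 bp
  40→47: 7 bp
  47→60: 13 bp
  60→86: 26 bp
  86→91: 5 bp
  91→99: 8 bp
  99→108: 9 bp
  108→114: 6 bp
  114→2 (wrap): 123-114+2 = 11 bp

[4,5,6,7,7,8,9,11,13,13,14,26]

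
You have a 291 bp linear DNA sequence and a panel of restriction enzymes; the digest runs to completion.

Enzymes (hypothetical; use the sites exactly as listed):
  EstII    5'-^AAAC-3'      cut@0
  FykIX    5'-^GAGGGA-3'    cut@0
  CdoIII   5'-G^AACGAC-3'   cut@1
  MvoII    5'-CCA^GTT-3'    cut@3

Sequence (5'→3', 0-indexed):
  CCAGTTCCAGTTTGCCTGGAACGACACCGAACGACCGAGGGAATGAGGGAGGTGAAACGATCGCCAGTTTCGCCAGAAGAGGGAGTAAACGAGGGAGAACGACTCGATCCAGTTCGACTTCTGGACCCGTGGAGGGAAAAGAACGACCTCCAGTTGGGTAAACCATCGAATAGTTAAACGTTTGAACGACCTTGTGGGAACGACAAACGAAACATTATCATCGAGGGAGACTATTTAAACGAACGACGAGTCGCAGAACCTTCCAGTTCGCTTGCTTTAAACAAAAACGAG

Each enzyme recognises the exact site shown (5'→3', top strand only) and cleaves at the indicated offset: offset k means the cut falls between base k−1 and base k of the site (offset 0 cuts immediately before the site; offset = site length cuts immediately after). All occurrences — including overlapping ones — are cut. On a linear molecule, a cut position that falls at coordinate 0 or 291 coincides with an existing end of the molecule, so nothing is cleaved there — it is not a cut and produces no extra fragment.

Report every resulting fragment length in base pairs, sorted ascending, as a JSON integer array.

[3,4,5,5,6,6,6,7,7,7,7,8,8,9,10,10,10,10,11,12,12,13,13,14,14,14,16,20,24]

Scan for sites:
  EstII AAAC/0: at [54, 86, 159, 175, 204, 209, 236, 278, 284] ⇒ [54, 86, 159, 175, 204, 209, 236, 278, 284]
  FykIX GAGGGA/0: at [36, 44, 78, 90, 131, 222] ⇒ [36, 44, 78, 90, 131, 222]
  CdoIII GAACGAC/1: at [18, 28, 96, 140, 183, 197, 240] ⇒ [19, 29, 97, 141, 184, 198, 241]
  MvoII CCAGTT/3: at [0, 6, 63, 108, 149, 262] ⇒ [3, 9, 66, 111, 152, 265]

Pooled cuts: [3, 9, 19, 29, 36, 44, 54, 66, 78, 86, 90, 97, 111, 131, 141, 152, 159, 175, 184, 198, 204, 209, 222, 236, 241, 265, 278, 284]

Fragment lengths:
  [0,3): 3 bp
  [3,9): 6 bp
  [9,19): 10 bp
  [19,29): 10 bp
  [29,36): 7 bp
  [36,44): 8 bp
  [44,54): 10 bp
  [54,66): 12 bp
  [66,78): 12 bp
  [78,86): 8 bp
  [86,90): 4 bp
  [90,97): 7 bp
  [97,111): 14 bp
  [111,131): 20 bp
  [131,141): 10 bp
  [141,152): 11 bp
  [152,159): 7 bp
  [159,175): 16 bp
  [175,184): 9 bp
  [184,198): 14 bp
  [198,204): 6 bp
  [204,209): 5 bp
  [209,222): 13 bp
  [222,236): 14 bp
  [236,241): 5 bp
  [241,265): 24 bp
  [265,278): 13 bp
  [278,284): 6 bp
  [284,291): 7 bp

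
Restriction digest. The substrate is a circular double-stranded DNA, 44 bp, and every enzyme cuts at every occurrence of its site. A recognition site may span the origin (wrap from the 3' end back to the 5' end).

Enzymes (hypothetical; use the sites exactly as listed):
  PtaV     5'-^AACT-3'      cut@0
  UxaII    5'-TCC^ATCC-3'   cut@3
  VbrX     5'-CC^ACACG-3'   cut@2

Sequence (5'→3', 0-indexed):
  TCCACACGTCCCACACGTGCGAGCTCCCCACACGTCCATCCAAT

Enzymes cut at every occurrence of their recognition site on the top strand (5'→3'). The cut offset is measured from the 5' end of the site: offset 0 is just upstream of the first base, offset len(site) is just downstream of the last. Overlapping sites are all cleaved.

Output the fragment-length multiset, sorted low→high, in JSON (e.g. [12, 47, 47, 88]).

Site scan:
  PtaV (AACT, off=0): no sites
  UxaII (TCCATCC, off=3): starts [34] → cuts [37]
  VbrX (CCACACG, off=2): starts [1, 10, 27] → cuts [3, 12, 29]

All cut coordinates (distinct, sorted): [3, 12, 29, 37]

Fragment lengths:
  3→12: 9 bp
  12→29: 17 bp
  29→37: 8 bp
  37→3 (wrap): 44-37+3 = 10 bp

[8,9,10,17]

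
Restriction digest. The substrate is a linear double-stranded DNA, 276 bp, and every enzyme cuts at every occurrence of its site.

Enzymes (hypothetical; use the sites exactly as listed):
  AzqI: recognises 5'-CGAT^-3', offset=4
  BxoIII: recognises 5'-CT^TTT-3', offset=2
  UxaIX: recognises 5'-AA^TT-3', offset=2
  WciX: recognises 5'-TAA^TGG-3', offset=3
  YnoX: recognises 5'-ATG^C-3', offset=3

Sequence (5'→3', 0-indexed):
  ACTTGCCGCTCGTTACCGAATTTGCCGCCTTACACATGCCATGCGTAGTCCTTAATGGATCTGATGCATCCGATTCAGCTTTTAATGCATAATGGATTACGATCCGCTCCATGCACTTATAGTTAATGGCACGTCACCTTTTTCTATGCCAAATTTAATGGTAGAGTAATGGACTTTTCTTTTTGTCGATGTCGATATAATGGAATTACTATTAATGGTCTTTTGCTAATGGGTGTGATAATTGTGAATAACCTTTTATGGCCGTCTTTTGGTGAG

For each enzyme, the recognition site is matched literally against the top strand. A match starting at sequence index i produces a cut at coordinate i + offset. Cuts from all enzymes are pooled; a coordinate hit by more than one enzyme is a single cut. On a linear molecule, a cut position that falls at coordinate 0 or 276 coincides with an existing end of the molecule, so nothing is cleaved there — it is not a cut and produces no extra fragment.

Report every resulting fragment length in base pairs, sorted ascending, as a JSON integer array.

[4,5,5,5,5,5,5,6,6,6,6,7,8,8,9,9,10,10,10,11,11,11,12,12,13,13,13,13,18,20]

Per-enzyme occurrences:
  AzqI (CGAT, off=4): starts [70, 99, 186, 192] → cuts [74, 103, 190, 196]
  BxoIII (CTTTT, off=2): starts [78, 137, 173, 178, 219, 252, 265] → cuts [80, 139, 175, 180, 221, 254, 267]
  UxaIX (AATT, off=2): starts [18, 151, 203, 239] → cuts [20, 153, 205, 241]
  WciX (TAATGG, off=3): starts [52, 89, 123, 155, 166, 197, 212, 226] → cuts [55, 92, 126, 158, 169, 200, 215, 229]
  YnoX (ATGC, off=3): starts [35, 40, 63, 84, 110, 145] → cuts [38, 43, 66, 87, 113, 148]

All cut coordinates (distinct, sorted): [20, 38, 43, 55, 66, 74, 80, 87, 92, 103, 113, 126, 139, 148, 153, 158, 169, 175, 180, 190, 196, 200, 205, 215, 221, 229, 241, 254, 267]

Fragment lengths:
  [0,20): 20 bp
  [20,38): 18 bp
  [38,43): 5 bp
  [43,55): 12 bp
  [55,66): 11 bp
  [66,74): 8 bp
  [74,80): 6 bp
  [80,87): 7 bp
  [87,92): 5 bp
  [92,103): 11 bp
  [103,113): 10 bp
  [113,126): 13 bp
  [126,139): 13 bp
  [139,148): 9 bp
  [148,153): 5 bp
  [153,158): 5 bp
  [158,169): 11 bp
  [169,175): 6 bp
  [175,180): 5 bp
  [180,190): 10 bp
  [190,196): 6 bp
  [196,200): 4 bp
  [200,205): 5 bp
  [205,215): 10 bp
  [215,221): 6 bp
  [221,229): 8 bp
  [229,241): 12 bp
  [241,254): 13 bp
  [254,267): 13 bp
  [267,276): 9 bp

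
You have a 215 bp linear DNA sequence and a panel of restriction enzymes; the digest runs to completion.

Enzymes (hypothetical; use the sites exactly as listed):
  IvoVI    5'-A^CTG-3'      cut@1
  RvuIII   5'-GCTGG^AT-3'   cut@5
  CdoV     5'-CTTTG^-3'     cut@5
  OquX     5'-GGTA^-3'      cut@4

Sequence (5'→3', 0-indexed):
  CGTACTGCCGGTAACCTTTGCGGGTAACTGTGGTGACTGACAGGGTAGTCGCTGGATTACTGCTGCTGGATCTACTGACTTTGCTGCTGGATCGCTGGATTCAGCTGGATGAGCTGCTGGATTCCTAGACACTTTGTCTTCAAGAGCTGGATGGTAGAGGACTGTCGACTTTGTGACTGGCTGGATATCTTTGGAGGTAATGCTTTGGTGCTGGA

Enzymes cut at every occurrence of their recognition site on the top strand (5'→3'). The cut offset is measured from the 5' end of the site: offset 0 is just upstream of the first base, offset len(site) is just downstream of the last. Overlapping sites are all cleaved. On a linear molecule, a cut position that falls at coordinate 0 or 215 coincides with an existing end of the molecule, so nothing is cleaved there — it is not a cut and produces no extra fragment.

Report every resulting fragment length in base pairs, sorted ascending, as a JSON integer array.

Site scan:
  IvoVI ACTG/1: at [3, 26, 35, 58, 73, 160, 175] ⇒ [4, 27, 36, 59, 74, 161, 176]
  RvuIII GCTGGAT/5: at [50, 64, 85, 93, 103, 115, 145, 179] ⇒ [55, 69, 90, 98, 108, 120, 150, 184]
  CdoV CTTTG/5: at [15, 78, 131, 168, 188, 202] ⇒ [20, 83, 136, 173, 193, 207]
  OquX GGTA/4: at [9, 22, 43, 152, 195] ⇒ [13, 26, 47, 156, 199]

Pooled cuts: [4, 13, 20, 26, 27, 36, 47, 55, 59, 69, 74, 83, 90, 98, 108, 120, 136, 150, 156, 161, 173, 176, 184, 193, 199, 207]

Fragments:
  [0,4): 4 bp
  [4,13): 9 bp
  [13,20): 7 bp
  [20,26): 6 bp
  [26,27): 1 bp
  [27,36): 9 bp
  [36,47): 11 bp
  [47,55): 8 bp
  [55,59): 4 bp
  [59,69): 10 bp
  [69,74): 5 bp
  [74,83): 9 bp
  [83,90): 7 bp
  [90,98): 8 bp
  [98,108): 10 bp
  [108,120): 12 bp
  [120,136): 16 bp
  [136,150): 14 bp
  [150,156): 6 bp
  [156,161): 5 bp
  [161,173): 12 bp
  [173,176): 3 bp
  [176,184): 8 bp
  [184,193): 9 bp
  [193,199): 6 bp
  [199,207): 8 bp
  [207,215): 8 bp

[1,3,4,4,5,5,6,6,6,7,7,8,8,8,8,8,9,9,9,9,10,10,11,12,12,14,16]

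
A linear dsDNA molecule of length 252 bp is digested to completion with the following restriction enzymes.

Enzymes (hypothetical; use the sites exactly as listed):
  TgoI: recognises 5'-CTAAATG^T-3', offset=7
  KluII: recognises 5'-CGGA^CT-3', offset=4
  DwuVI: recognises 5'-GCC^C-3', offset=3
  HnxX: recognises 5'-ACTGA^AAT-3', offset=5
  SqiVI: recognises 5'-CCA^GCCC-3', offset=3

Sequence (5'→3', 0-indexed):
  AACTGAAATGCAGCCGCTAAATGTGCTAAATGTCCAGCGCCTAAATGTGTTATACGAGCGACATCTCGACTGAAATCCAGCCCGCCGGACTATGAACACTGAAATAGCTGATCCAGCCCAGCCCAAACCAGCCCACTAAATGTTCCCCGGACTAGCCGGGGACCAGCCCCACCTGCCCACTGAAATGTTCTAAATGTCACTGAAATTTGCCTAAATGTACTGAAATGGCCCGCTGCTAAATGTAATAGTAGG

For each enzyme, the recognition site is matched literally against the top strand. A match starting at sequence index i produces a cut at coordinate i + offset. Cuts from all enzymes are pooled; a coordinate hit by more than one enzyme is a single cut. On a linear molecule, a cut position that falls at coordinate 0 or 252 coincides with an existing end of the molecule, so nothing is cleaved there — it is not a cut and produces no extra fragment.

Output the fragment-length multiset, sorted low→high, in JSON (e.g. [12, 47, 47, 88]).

Per-enzyme occurrences:
  TgoI CTAAATGT/7: at [16, 25, 40, 135, 189, 210, 235] ⇒ [23, 32, 47, 142, 196, 217, 242]
  KluII CGGACT/4: at [85, 147] ⇒ [89, 151]
  DwuVI GCCC/3: at [79, 115, 120, 130, 165, 174, 227] ⇒ [82, 118, 123, 133, 168, 177, 230]
  HnxX ACTGAAAT/5: at [1, 68, 97, 178, 198, 218] ⇒ [6, 73, 102, 183, 203, 223]
  SqiVI CCAGCCC/3: at [76, 112, 117, 127, 162] ⇒ [79, 115, 120, 130, 165]

All cut coordinates (distinct, sorted): [6, 23, 32, 47, 73, 79, 82, 89, 102, 115, 118, 120, 123, 130, 133, 142, 151, 165, 168, 177, 183, 196, 203, 217, 223, 230, 242]

Fragment lengths:
  [0,6): 6 bp
  [6,23): 17 bp
  [23,32): 9 bp
  [32,47): 15 bp
  [47,73): 26 bp
  [73,79): 6 bp
  [79,82): 3 bp
  [82,89): 7 bp
  [89,102): 13 bp
  [102,115): 13 bp
  [115,118): 3 bp
  [118,120): 2 bp
  [120,123): 3 bp
  [123,130): 7 bp
  [130,133): 3 bp
  [133,142): 9 bp
  [142,151): 9 bp
  [151,165): 14 bp
  [165,168): 3 bp
  [168,177): 9 bp
  [177,183): 6 bp
  [183,196): 13 bp
  [196,203): 7 bp
  [203,217): 14 bp
  [217,223): 6 bp
  [223,230): 7 bp
  [230,242): 12 bp
  [242,252): 10 bp

[2,3,3,3,3,3,6,6,6,6,7,7,7,7,9,9,9,9,10,12,13,13,13,14,14,15,17,26]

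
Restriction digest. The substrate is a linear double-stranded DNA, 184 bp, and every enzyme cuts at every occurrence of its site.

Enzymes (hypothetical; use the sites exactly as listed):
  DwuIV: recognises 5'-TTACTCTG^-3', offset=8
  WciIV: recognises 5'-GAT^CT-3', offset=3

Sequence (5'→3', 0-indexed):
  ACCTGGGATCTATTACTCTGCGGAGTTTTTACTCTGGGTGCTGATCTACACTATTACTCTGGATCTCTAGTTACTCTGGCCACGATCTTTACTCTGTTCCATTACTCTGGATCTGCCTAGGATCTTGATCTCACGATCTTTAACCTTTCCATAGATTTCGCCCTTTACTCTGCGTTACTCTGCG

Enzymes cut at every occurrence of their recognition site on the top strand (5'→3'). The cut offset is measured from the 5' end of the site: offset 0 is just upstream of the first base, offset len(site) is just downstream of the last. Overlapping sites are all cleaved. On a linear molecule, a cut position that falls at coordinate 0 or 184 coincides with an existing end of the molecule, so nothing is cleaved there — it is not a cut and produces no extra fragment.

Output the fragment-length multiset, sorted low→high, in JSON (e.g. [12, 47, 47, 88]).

[2,3,3,6,8,8,9,9,10,10,11,11,13,14,16,16,35]

Site scan:
  DwuIV (TTACTCTG, off=8): starts [12, 28, 53, 70, 88, 101, 164, 174] → cuts [20, 36, 61, 78, 96, 109, 172, 182]
  WciIV (GATCT, off=3): starts [6, 42, 61, 83, 109, 120, 126, 134] → cuts [9, 45, 64, 86, 112, 123, 129, 137]

All cut coordinates (distinct, sorted): [9, 20, 36, 45, 61, 64, 78, 86, 96, 109, 112, 123, 129, 137, 172, 182]

Fragments:
  [0,9): 9 bp
  [9,20): 11 bp
  [20,36): 16 bp
  [36,45): 9 bp
  [45,61): 16 bp
  [61,64): 3 bp
  [64,78): 14 bp
  [78,86): 8 bp
  [86,96): 10 bp
  [96,109): 13 bp
  [109,112): 3 bp
  [112,123): 11 bp
  [123,129): 6 bp
  [129,137): 8 bp
  [137,172): 35 bp
  [172,182): 10 bp
  [182,184): 2 bp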